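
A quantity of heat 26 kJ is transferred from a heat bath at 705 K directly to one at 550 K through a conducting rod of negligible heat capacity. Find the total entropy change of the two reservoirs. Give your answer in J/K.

ΔS_hot = −Q/T_H = −26000/705 = -36.88 J/K and ΔS_cold = +Q/T_C = 26000/550 = 47.27 J/K.
ΔS_total = -36.88 + 47.27 = 10.4 J/K, positive as the second law requires.

ΔS_total = 10.4 J/K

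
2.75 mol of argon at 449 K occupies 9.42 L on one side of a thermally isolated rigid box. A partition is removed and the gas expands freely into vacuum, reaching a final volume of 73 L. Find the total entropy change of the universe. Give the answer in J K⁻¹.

ΔS_universe = 46.8 J/K

No heat is exchanged and no work is done, so the ideal-gas temperature stays constant.
Entropy is a state function; using a reversible isothermal path, ΔS_gas = nR ln(V₂/V₁) = 2.75 × 8.314 × ln(73/9.42) = 46.8 J/K.
The insulated surroundings exchange no heat, so ΔS_surr = 0 and ΔS_universe = ΔS_gas.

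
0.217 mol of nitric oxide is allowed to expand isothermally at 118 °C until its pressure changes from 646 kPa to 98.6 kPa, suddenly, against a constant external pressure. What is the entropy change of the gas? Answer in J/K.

ΔS_gas = 3.39 J/K

Entropy is a state function, so ΔS_gas depends only on the end states.
For an isothermal ideal gas ΔS_gas = nR ln(P₁/P₂) = 0.217 × 8.314 × ln(646/98.6) = 3.39 J/K.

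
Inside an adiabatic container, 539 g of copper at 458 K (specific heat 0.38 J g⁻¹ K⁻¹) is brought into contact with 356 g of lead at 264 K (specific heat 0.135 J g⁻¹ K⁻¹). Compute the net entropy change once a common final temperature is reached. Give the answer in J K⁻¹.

ΔS_total = 5.25 J/K

Energy balance: T_f = (m₁c₁T₁ + m₂c₂T₂)/(m₁c₁ + m₂c₂) = 421.13 K.
ΔS₁ = m₁c₁ ln(T_f/T₁) = 204.82 × ln(421.13/458) = -17.19 J/K.
ΔS₂ = m₂c₂ ln(T_f/T₂) = 48.06 × ln(421.13/264) = 22.44 J/K.
ΔS_total = -17.19 + 22.44 = 5.25 J/K.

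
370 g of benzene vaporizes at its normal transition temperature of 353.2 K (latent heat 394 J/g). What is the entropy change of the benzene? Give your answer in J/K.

Heat absorbed by the substance: Q = mL = 370 × 394 = 145780 J.
At constant T, ΔS = Q_rev/T = 145780 / 353.2 = 413 J/K.

ΔS = 413 J/K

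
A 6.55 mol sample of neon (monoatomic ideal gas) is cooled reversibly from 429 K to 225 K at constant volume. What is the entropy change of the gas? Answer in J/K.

At constant volume, ΔS = nC_V ln(T₂/T₁) with C_V = 3R/2 = 12.47 J mol⁻¹ K⁻¹.
ΔS = 6.55 × 12.47 × ln(225/429) = -52.7 J/K.

ΔS = -52.7 J/K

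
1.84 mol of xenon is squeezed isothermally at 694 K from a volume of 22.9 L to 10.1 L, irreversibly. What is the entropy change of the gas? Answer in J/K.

ΔS_gas = -12.5 J/K

Entropy is a state function, so ΔS_gas depends only on the end states.
For an isothermal ideal gas ΔS_gas = nR ln(V₂/V₁) = 1.84 × 8.314 × ln(10.1/22.9) = -12.5 J/K.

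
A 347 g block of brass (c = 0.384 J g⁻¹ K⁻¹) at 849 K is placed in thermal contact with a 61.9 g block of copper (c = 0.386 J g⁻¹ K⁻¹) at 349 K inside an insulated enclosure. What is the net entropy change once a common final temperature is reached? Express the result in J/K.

ΔS_total = 6.5 J/K

Energy balance: T_f = (m₁c₁T₁ + m₂c₂T₂)/(m₁c₁ + m₂c₂) = 772.97 K.
ΔS₁ = m₁c₁ ln(T_f/T₁) = 133.248 × ln(772.97/849) = -12.5 J/K.
ΔS₂ = m₂c₂ ln(T_f/T₂) = 23.8934 × ln(772.97/349) = 19 J/K.
ΔS_total = -12.5 + 19 = 6.5 J/K.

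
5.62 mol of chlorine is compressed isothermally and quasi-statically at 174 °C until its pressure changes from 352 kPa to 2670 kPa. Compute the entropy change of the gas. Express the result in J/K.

For an isothermal ideal gas ΔS_gas = nR ln(P₁/P₂) = 5.62 × 8.314 × ln(352/2670) = -94.7 J/K.

ΔS_gas = -94.7 J/K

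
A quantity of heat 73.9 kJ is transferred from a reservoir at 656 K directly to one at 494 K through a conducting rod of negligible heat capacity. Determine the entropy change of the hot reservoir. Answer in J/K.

ΔS_hot = -113 J/K

The hot reservoir loses heat Q, so ΔS_hot = −Q/T_H = −73900/656 = -113 J/K.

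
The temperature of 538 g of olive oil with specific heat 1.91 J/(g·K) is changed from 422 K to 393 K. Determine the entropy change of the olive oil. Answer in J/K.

ΔS = ∫dQ_rev/T = m c ln(T₂/T₁) = 538 × 1.91 × ln(393/422) = -73.2 J/K.

ΔS = -73.2 J/K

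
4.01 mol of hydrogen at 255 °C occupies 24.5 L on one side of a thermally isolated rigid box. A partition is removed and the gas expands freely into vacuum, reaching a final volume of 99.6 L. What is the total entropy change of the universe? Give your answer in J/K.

No heat is exchanged and no work is done, so the ideal-gas temperature stays constant.
Entropy is a state function; using a reversible isothermal path, ΔS_gas = nR ln(V₂/V₁) = 4.01 × 8.314 × ln(99.6/24.5) = 46.8 J/K.
The insulated surroundings exchange no heat, so ΔS_surr = 0 and ΔS_universe = ΔS_gas.

ΔS_universe = 46.8 J/K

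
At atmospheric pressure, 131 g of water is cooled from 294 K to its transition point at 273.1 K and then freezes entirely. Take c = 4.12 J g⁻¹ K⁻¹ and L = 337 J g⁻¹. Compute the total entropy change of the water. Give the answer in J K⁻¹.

Cooling step: ΔS₁ = m c ln(T_tr/T_i) = 131 × 4.12 × ln(273.1/294) = -39.8 J/K.
Phase change: ΔS₂ = −mL/T_tr = −131 × 337 / 273.1 = -161.65 J/K.
ΔS_total = (-39.8) + (-161.65) = -201 J/K.

ΔS = -201 J/K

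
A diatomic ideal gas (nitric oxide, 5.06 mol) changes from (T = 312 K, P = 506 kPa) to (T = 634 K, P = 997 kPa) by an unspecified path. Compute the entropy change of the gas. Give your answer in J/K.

ΔS = nC_p ln(T₂/T₁) − nR ln(P₂/P₁), with C_p = 7R/2 = 29.1 J mol⁻¹ K⁻¹ for a diatomic ideal gas.
ΔS = 5.06 × [29.1 × ln(634/312) − 8.314 × ln(997/506)] = 75.9 J/K.

ΔS = 75.9 J/K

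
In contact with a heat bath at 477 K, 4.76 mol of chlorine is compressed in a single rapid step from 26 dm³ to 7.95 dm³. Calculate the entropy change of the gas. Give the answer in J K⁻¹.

ΔS_gas = -46.9 J/K

Entropy is a state function, so ΔS_gas depends only on the end states.
For an isothermal ideal gas ΔS_gas = nR ln(V₂/V₁) = 4.76 × 8.314 × ln(7.95/26) = -46.9 J/K.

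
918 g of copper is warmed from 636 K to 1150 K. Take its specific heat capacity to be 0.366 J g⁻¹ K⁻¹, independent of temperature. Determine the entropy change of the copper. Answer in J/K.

ΔS = 199 J/K

ΔS = ∫dQ_rev/T = m c ln(T₂/T₁) = 918 × 0.366 × ln(1150/636) = 199 J/K.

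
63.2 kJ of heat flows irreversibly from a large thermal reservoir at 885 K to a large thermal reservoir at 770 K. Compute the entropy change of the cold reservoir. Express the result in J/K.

The cold reservoir gains heat Q, so ΔS_cold = +Q/T_C = 63200/770 = 82.1 J/K.

ΔS_cold = 82.1 J/K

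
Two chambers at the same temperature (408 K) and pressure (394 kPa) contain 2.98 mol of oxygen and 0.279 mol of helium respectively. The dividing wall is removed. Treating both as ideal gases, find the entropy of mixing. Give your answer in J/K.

Mole fractions: x_A = 2.98/3.26 = 0.914, x_B = 0.0856.
ΔS_mix = −R(n_A ln x_A + n_B ln x_B) = −8.314 × (2.98 ln 0.914 + 0.279 ln 0.0856) = 7.92 J/K.

ΔS_mix = 7.92 J/K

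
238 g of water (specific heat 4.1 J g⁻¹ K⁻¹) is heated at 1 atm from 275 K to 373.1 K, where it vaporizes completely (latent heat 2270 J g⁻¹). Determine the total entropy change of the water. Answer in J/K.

Warming step: ΔS₁ = m c ln(T_tr/T_i) = 238 × 4.1 × ln(373.1/275) = 297.7 J/K.
Phase change: ΔS₂ = +mL/T_tr = 238 × 2270 / 373.1 = 1448 J/K.
ΔS_total = (297.7) + (1448) = 1750 J/K.

ΔS = 1750 J/K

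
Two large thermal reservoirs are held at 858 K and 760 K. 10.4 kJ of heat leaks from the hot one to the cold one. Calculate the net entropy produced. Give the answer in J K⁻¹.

ΔS_total = 1.56 J/K

ΔS_hot = −Q/T_H = −10400/858 = -12.12 J/K and ΔS_cold = +Q/T_C = 10400/760 = 13.68 J/K.
ΔS_total = -12.12 + 13.68 = 1.56 J/K, positive as the second law requires.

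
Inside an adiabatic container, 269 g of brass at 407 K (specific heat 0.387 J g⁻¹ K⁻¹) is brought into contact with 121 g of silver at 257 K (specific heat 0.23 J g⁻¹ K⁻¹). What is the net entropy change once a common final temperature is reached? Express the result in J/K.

Energy balance: T_f = (m₁c₁T₁ + m₂c₂T₂)/(m₁c₁ + m₂c₂) = 375.36 K.
ΔS₁ = m₁c₁ ln(T_f/T₁) = 104.103 × ln(375.36/407) = -8.4251 J/K.
ΔS₂ = m₂c₂ ln(T_f/T₂) = 27.83 × ln(375.36/257) = 10.542 J/K.
ΔS_total = -8.4251 + 10.542 = 2.12 J/K.

ΔS_total = 2.12 J/K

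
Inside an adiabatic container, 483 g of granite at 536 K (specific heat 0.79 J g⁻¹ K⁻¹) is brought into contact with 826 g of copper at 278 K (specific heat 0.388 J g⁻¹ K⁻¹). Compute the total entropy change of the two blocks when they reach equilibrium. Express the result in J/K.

ΔS_total = 36.2 J/K

Energy balance: T_f = (m₁c₁T₁ + m₂c₂T₂)/(m₁c₁ + m₂c₂) = 418.22 K.
ΔS₁ = m₁c₁ ln(T_f/T₁) = 381.57 × ln(418.22/536) = -94.67 J/K.
ΔS₂ = m₂c₂ ln(T_f/T₂) = 320.488 × ln(418.22/278) = 130.9 J/K.
ΔS_total = -94.67 + 130.9 = 36.2 J/K.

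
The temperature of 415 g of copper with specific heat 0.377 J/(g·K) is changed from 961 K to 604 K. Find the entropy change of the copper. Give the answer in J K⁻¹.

ΔS = -72.7 J/K

ΔS = ∫dQ_rev/T = m c ln(T₂/T₁) = 415 × 0.377 × ln(604/961) = -72.7 J/K.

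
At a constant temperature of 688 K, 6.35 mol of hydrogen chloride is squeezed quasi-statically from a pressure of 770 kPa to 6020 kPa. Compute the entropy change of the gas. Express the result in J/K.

ΔS_gas = -109 J/K

For an isothermal ideal gas ΔS_gas = nR ln(P₁/P₂) = 6.35 × 8.314 × ln(770/6020) = -109 J/K.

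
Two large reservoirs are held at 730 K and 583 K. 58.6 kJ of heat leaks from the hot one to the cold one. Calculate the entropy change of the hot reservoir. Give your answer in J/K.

ΔS_hot = -80.3 J/K

The hot reservoir loses heat Q, so ΔS_hot = −Q/T_H = −58600/730 = -80.3 J/K.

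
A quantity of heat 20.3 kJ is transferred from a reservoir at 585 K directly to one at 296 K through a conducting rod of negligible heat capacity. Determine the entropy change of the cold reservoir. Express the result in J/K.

The cold reservoir gains heat Q, so ΔS_cold = +Q/T_C = 20300/296 = 68.6 J/K.

ΔS_cold = 68.6 J/K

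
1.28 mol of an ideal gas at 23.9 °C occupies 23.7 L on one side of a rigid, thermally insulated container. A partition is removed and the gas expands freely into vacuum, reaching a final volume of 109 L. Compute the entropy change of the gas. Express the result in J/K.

ΔS_gas = 16.2 J/K

No heat is exchanged and no work is done, so the ideal-gas temperature stays constant.
Entropy is a state function; using a reversible isothermal path, ΔS_gas = nR ln(V₂/V₁) = 1.28 × 8.314 × ln(109/23.7) = 16.2 J/K.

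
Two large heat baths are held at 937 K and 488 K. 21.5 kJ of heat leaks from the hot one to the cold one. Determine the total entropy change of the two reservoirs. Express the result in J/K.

ΔS_total = 21.1 J/K

ΔS_hot = −Q/T_H = −21500/937 = -22.95 J/K and ΔS_cold = +Q/T_C = 21500/488 = 44.06 J/K.
ΔS_total = -22.95 + 44.06 = 21.1 J/K, positive as the second law requires.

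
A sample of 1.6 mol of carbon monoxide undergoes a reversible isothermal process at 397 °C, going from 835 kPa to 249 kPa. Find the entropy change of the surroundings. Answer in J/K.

For an isothermal ideal gas ΔS_gas = nR ln(P₁/P₂) = 1.6 × 8.314 × ln(835/249) = 16.1 J/K.
The process is reversible, so ΔS_surr = −ΔS_gas = -16.1 J/K and ΔS_universe = 0.

ΔS_surr = -16.1 J/K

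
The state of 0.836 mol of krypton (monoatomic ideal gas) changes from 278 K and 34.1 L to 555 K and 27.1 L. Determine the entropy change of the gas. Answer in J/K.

ΔS = 5.61 J/K

Entropy is a state function: ΔS = nC_V ln(T₂/T₁) + nR ln(V₂/V₁), with C_V = 3R/2 = 12.47 J mol⁻¹ K⁻¹ for a monoatomic ideal gas.
ΔS = 0.836 × [12.47 × ln(555/278) + 8.314 × ln(27.1/34.1)] = 5.61 J/K.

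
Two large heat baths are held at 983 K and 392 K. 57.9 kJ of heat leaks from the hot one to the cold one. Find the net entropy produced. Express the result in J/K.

ΔS_hot = −Q/T_H = −57900/983 = -58.9 J/K and ΔS_cold = +Q/T_C = 57900/392 = 147.7 J/K.
ΔS_total = -58.9 + 147.7 = 88.8 J/K, positive as the second law requires.

ΔS_total = 88.8 J/K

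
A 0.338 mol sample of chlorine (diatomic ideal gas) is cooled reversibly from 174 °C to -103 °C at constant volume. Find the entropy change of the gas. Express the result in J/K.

ΔS = -6.79 J/K

In kelvin: T₁ = 447.15 K, T₂ = 170.15 K. At constant volume, ΔS = nC_V ln(T₂/T₁) with C_V = 5R/2 = 20.79 J mol⁻¹ K⁻¹.
ΔS = 0.338 × 20.79 × ln(170.15/447.15) = -6.79 J/K.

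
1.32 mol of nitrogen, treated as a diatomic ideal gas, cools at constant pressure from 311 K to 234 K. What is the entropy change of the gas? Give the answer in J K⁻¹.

At constant pressure, ΔS = nC_p ln(T₂/T₁) with C_p = 7R/2 = 29.1 J mol⁻¹ K⁻¹.
ΔS = 1.32 × 29.1 × ln(234/311) = -10.9 J/K.

ΔS = -10.9 J/K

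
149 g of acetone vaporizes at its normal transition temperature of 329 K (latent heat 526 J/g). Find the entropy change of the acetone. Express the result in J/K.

Heat absorbed by the substance: Q = mL = 149 × 526 = 78374 J.
At constant T, ΔS = Q_rev/T = 78374 / 329 = 238 J/K.

ΔS = 238 J/K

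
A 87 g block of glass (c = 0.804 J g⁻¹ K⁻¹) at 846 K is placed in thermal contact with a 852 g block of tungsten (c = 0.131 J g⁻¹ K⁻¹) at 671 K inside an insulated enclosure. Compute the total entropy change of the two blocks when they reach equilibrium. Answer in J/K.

ΔS_total = 1.17 J/K

Energy balance: T_f = (m₁c₁T₁ + m₂c₂T₂)/(m₁c₁ + m₂c₂) = 738.42 K.
ΔS₁ = m₁c₁ ln(T_f/T₁) = 69.948 × ln(738.42/846) = -9.5133 J/K.
ΔS₂ = m₂c₂ ln(T_f/T₂) = 111.612 × ln(738.42/671) = 10.686 J/K.
ΔS_total = -9.5133 + 10.686 = 1.17 J/K.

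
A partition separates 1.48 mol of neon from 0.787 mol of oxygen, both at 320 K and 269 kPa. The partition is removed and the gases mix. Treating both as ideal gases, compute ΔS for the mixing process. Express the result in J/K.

Mole fractions: x_A = 1.48/2.27 = 0.653, x_B = 0.347.
ΔS_mix = −R(n_A ln x_A + n_B ln x_B) = −8.314 × (1.48 ln 0.653 + 0.787 ln 0.347) = 12.2 J/K.

ΔS_mix = 12.2 J/K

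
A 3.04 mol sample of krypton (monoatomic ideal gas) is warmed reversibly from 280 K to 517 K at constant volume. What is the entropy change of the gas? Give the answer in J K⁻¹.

At constant volume, ΔS = nC_V ln(T₂/T₁) with C_V = 3R/2 = 12.47 J mol⁻¹ K⁻¹.
ΔS = 3.04 × 12.47 × ln(517/280) = 23.2 J/K.

ΔS = 23.2 J/K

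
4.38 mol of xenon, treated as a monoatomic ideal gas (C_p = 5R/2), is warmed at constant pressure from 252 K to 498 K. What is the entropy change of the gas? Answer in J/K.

ΔS = 62 J/K

At constant pressure, ΔS = nC_p ln(T₂/T₁) with C_p = 5R/2 = 20.79 J mol⁻¹ K⁻¹.
ΔS = 4.38 × 20.79 × ln(498/252) = 62 J/K.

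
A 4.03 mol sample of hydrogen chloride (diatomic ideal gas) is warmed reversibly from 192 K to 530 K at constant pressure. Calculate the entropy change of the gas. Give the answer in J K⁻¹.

At constant pressure, ΔS = nC_p ln(T₂/T₁) with C_p = 7R/2 = 29.1 J mol⁻¹ K⁻¹.
ΔS = 4.03 × 29.1 × ln(530/192) = 119 J/K.

ΔS = 119 J/K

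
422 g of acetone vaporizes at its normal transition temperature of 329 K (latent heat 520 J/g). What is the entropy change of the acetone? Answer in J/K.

ΔS = 667 J/K

Heat absorbed by the substance: Q = mL = 422 × 520 = 219440 J.
At constant T, ΔS = Q_rev/T = 219440 / 329 = 667 J/K.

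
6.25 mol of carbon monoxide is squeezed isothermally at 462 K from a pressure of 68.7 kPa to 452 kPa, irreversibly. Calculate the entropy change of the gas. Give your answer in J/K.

ΔS_gas = -97.9 J/K

Entropy is a state function, so ΔS_gas depends only on the end states.
For an isothermal ideal gas ΔS_gas = nR ln(P₁/P₂) = 6.25 × 8.314 × ln(68.7/452) = -97.9 J/K.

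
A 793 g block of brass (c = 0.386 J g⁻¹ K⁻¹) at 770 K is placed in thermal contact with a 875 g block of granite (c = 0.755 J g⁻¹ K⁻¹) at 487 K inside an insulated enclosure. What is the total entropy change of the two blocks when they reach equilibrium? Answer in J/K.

ΔS_total = 23 J/K

Energy balance: T_f = (m₁c₁T₁ + m₂c₂T₂)/(m₁c₁ + m₂c₂) = 576.61 K.
ΔS₁ = m₁c₁ ln(T_f/T₁) = 306.098 × ln(576.61/770) = -88.532 J/K.
ΔS₂ = m₂c₂ ln(T_f/T₂) = 660.625 × ln(576.61/487) = 111.58 J/K.
ΔS_total = -88.532 + 111.58 = 23 J/K.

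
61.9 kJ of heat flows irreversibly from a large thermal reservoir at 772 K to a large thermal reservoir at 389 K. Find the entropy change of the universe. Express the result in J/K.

ΔS_total = 78.9 J/K

ΔS_hot = −Q/T_H = −61900/772 = -80.18 J/K and ΔS_cold = +Q/T_C = 61900/389 = 159.1 J/K.
ΔS_total = -80.18 + 159.1 = 78.9 J/K, positive as the second law requires.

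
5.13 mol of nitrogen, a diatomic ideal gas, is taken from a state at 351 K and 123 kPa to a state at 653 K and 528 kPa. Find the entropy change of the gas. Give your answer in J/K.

ΔS = nC_p ln(T₂/T₁) − nR ln(P₂/P₁), with C_p = 7R/2 = 29.1 J mol⁻¹ K⁻¹ for a diatomic ideal gas.
ΔS = 5.13 × [29.1 × ln(653/351) − 8.314 × ln(528/123)] = 30.5 J/K.

ΔS = 30.5 J/K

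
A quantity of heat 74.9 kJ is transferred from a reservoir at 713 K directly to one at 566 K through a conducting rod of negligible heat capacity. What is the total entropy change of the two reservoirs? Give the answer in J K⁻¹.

ΔS_hot = −Q/T_H = −74900/713 = -105 J/K and ΔS_cold = +Q/T_C = 74900/566 = 132.3 J/K.
ΔS_total = -105 + 132.3 = 27.3 J/K, positive as the second law requires.

ΔS_total = 27.3 J/K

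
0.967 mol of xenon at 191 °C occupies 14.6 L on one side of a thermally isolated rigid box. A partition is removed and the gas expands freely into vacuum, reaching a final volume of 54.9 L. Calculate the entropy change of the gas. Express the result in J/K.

No heat is exchanged and no work is done, so the ideal-gas temperature stays constant.
Entropy is a state function; using a reversible isothermal path, ΔS_gas = nR ln(V₂/V₁) = 0.967 × 8.314 × ln(54.9/14.6) = 10.6 J/K.

ΔS_gas = 10.6 J/K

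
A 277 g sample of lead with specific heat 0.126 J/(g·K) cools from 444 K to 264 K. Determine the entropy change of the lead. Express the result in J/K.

ΔS = ∫dQ_rev/T = m c ln(T₂/T₁) = 277 × 0.126 × ln(264/444) = -18.1 J/K.

ΔS = -18.1 J/K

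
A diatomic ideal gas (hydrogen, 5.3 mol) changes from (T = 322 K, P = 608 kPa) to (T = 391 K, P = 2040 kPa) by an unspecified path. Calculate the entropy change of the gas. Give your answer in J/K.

ΔS = nC_p ln(T₂/T₁) − nR ln(P₂/P₁), with C_p = 7R/2 = 29.1 J mol⁻¹ K⁻¹ for a diatomic ideal gas.
ΔS = 5.3 × [29.1 × ln(391/322) − 8.314 × ln(2040/608)] = -23.4 J/K.

ΔS = -23.4 J/K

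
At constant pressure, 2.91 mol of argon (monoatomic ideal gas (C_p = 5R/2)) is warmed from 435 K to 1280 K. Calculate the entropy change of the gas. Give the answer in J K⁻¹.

ΔS = 65.3 J/K

At constant pressure, ΔS = nC_p ln(T₂/T₁) with C_p = 5R/2 = 20.79 J mol⁻¹ K⁻¹.
ΔS = 2.91 × 20.79 × ln(1280/435) = 65.3 J/K.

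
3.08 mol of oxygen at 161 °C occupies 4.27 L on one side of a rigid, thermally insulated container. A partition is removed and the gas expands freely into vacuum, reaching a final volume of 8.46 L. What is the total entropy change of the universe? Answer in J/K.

No heat is exchanged and no work is done, so the ideal-gas temperature stays constant.
Entropy is a state function; using a reversible isothermal path, ΔS_gas = nR ln(V₂/V₁) = 3.08 × 8.314 × ln(8.46/4.27) = 17.5 J/K.
The insulated surroundings exchange no heat, so ΔS_surr = 0 and ΔS_universe = ΔS_gas.

ΔS_universe = 17.5 J/K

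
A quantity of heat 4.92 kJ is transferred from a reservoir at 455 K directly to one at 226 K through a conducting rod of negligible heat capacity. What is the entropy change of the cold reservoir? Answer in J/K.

ΔS_cold = 21.8 J/K

The cold reservoir gains heat Q, so ΔS_cold = +Q/T_C = 4920/226 = 21.8 J/K.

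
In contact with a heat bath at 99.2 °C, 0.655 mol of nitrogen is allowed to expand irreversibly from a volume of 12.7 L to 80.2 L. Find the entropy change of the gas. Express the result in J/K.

Entropy is a state function, so ΔS_gas depends only on the end states.
For an isothermal ideal gas ΔS_gas = nR ln(V₂/V₁) = 0.655 × 8.314 × ln(80.2/12.7) = 10 J/K.

ΔS_gas = 10 J/K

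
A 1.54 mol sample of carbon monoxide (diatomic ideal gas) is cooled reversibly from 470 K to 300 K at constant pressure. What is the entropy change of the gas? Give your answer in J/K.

At constant pressure, ΔS = nC_p ln(T₂/T₁) with C_p = 7R/2 = 29.1 J mol⁻¹ K⁻¹.
ΔS = 1.54 × 29.1 × ln(300/470) = -20.1 J/K.

ΔS = -20.1 J/K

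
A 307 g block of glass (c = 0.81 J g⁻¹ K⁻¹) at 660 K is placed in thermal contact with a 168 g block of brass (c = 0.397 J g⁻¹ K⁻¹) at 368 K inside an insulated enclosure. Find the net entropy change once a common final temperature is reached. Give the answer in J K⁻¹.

Energy balance: T_f = (m₁c₁T₁ + m₂c₂T₂)/(m₁c₁ + m₂c₂) = 598.25 K.
ΔS₁ = m₁c₁ ln(T_f/T₁) = 248.67 × ln(598.25/660) = -24.43 J/K.
ΔS₂ = m₂c₂ ln(T_f/T₂) = 66.696 × ln(598.25/368) = 32.41 J/K.
ΔS_total = -24.43 + 32.41 = 7.98 J/K.

ΔS_total = 7.98 J/K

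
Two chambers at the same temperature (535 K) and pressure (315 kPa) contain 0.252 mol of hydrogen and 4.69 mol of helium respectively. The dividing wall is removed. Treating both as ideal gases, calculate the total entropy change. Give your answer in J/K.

ΔS_mix = 8.28 J/K

Mole fractions: x_A = 0.252/4.94 = 0.051, x_B = 0.949.
ΔS_mix = −R(n_A ln x_A + n_B ln x_B) = −8.314 × (0.252 ln 0.051 + 4.69 ln 0.949) = 8.28 J/K.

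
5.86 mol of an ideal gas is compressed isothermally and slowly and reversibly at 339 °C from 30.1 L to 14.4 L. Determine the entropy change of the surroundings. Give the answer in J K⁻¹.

ΔS_surr = 35.9 J/K

For an isothermal ideal gas ΔS_gas = nR ln(V₂/V₁) = 5.86 × 8.314 × ln(14.4/30.1) = -35.9 J/K.
The process is reversible, so ΔS_surr = −ΔS_gas = 35.9 J/K and ΔS_universe = 0.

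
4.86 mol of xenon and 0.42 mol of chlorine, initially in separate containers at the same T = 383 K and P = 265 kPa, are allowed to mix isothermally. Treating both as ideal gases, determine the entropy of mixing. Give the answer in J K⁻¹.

ΔS_mix = 12.2 J/K

Mole fractions: x_A = 4.86/5.28 = 0.92, x_B = 0.0795.
ΔS_mix = −R(n_A ln x_A + n_B ln x_B) = −8.314 × (4.86 ln 0.92 + 0.42 ln 0.0795) = 12.2 J/K.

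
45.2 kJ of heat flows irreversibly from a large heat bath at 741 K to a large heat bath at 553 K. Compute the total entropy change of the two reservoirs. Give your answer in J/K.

ΔS_hot = −Q/T_H = −45200/741 = -61 J/K and ΔS_cold = +Q/T_C = 45200/553 = 81.74 J/K.
ΔS_total = -61 + 81.74 = 20.7 J/K, positive as the second law requires.

ΔS_total = 20.7 J/K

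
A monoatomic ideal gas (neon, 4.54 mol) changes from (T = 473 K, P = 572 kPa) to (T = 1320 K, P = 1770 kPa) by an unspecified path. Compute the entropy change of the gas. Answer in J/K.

ΔS = 54.2 J/K

ΔS = nC_p ln(T₂/T₁) − nR ln(P₂/P₁), with C_p = 5R/2 = 20.79 J mol⁻¹ K⁻¹ for a monoatomic ideal gas.
ΔS = 4.54 × [20.79 × ln(1320/473) − 8.314 × ln(1770/572)] = 54.2 J/K.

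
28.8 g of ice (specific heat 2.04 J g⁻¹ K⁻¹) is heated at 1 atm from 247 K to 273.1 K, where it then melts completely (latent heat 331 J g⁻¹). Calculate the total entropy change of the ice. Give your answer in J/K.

Warming step: ΔS₁ = m c ln(T_tr/T_i) = 28.8 × 2.04 × ln(273.1/247) = 5.902 J/K.
Phase change: ΔS₂ = +mL/T_tr = 28.8 × 331 / 273.1 = 34.91 J/K.
ΔS_total = (5.902) + (34.91) = 40.8 J/K.

ΔS = 40.8 J/K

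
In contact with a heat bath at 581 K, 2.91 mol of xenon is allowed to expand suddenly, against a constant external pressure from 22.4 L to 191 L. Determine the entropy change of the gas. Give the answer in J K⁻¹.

Entropy is a state function, so ΔS_gas depends only on the end states.
For an isothermal ideal gas ΔS_gas = nR ln(V₂/V₁) = 2.91 × 8.314 × ln(191/22.4) = 51.9 J/K.

ΔS_gas = 51.9 J/K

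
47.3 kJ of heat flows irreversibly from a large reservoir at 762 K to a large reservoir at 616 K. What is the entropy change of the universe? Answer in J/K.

ΔS_total = 14.7 J/K

ΔS_hot = −Q/T_H = −47300/762 = -62.07 J/K and ΔS_cold = +Q/T_C = 47300/616 = 76.79 J/K.
ΔS_total = -62.07 + 76.79 = 14.7 J/K, positive as the second law requires.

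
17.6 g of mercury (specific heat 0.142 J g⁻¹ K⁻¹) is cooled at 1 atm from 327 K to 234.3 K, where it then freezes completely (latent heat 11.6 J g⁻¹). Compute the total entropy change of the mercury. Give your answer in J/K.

Cooling step: ΔS₁ = m c ln(T_tr/T_i) = 17.6 × 0.142 × ln(234.3/327) = -0.8331 J/K.
Phase change: ΔS₂ = −mL/T_tr = −17.6 × 11.6 / 234.3 = -0.8714 J/K.
ΔS_total = (-0.8331) + (-0.8714) = -1.7 J/K.

ΔS = -1.7 J/K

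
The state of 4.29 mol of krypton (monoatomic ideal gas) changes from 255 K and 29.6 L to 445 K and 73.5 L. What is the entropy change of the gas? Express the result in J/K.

ΔS = 62.2 J/K

Entropy is a state function: ΔS = nC_V ln(T₂/T₁) + nR ln(V₂/V₁), with C_V = 3R/2 = 12.47 J mol⁻¹ K⁻¹ for a monoatomic ideal gas.
ΔS = 4.29 × [12.47 × ln(445/255) + 8.314 × ln(73.5/29.6)] = 62.2 J/K.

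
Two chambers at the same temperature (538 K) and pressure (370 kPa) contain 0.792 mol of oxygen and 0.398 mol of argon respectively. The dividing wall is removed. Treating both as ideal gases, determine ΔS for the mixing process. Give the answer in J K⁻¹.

Mole fractions: x_A = 0.792/1.19 = 0.666, x_B = 0.334.
ΔS_mix = −R(n_A ln x_A + n_B ln x_B) = −8.314 × (0.792 ln 0.666 + 0.398 ln 0.334) = 6.31 J/K.

ΔS_mix = 6.31 J/K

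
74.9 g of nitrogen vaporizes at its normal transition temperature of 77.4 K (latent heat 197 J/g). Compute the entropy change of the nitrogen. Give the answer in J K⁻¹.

Heat absorbed by the substance: Q = mL = 74.9 × 197 = 14755.3 J.
At constant T, ΔS = Q_rev/T = 14755.3 / 77.4 = 191 J/K.

ΔS = 191 J/K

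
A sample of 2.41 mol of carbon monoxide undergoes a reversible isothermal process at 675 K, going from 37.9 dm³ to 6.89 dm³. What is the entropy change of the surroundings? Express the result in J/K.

ΔS_surr = 34.2 J/K

For an isothermal ideal gas ΔS_gas = nR ln(V₂/V₁) = 2.41 × 8.314 × ln(6.89/37.9) = -34.2 J/K.
The process is reversible, so ΔS_surr = −ΔS_gas = 34.2 J/K and ΔS_universe = 0.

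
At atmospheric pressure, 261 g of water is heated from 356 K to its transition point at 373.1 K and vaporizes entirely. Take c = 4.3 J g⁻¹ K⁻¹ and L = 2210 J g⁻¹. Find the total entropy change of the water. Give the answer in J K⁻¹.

Warming step: ΔS₁ = m c ln(T_tr/T_i) = 261 × 4.3 × ln(373.1/356) = 52.65 J/K.
Phase change: ΔS₂ = +mL/T_tr = 261 × 2210 / 373.1 = 1546 J/K.
ΔS_total = (52.65) + (1546) = 1600 J/K.

ΔS = 1600 J/K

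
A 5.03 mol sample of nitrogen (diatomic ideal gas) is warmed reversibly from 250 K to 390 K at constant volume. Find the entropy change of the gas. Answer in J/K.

ΔS = 46.5 J/K

At constant volume, ΔS = nC_V ln(T₂/T₁) with C_V = 5R/2 = 20.79 J mol⁻¹ K⁻¹.
ΔS = 5.03 × 20.79 × ln(390/250) = 46.5 J/K.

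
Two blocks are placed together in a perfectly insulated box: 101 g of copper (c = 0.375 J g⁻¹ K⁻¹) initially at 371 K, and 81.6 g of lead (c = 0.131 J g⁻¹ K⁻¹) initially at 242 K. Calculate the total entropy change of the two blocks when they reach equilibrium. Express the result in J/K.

Energy balance: T_f = (m₁c₁T₁ + m₂c₂T₂)/(m₁c₁ + m₂c₂) = 342.61 K.
ΔS₁ = m₁c₁ ln(T_f/T₁) = 37.875 × ln(342.61/371) = -3.016 J/K.
ΔS₂ = m₂c₂ ln(T_f/T₂) = 10.6896 × ln(342.61/242) = 3.716 J/K.
ΔS_total = -3.016 + 3.716 = 0.7 J/K.

ΔS_total = 0.7 J/K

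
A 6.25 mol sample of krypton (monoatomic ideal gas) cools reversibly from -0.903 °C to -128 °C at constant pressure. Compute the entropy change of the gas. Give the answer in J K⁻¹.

ΔS = -81.7 J/K

In kelvin: T₁ = 272.247 K, T₂ = 145.15 K. At constant pressure, ΔS = nC_p ln(T₂/T₁) with C_p = 5R/2 = 20.79 J mol⁻¹ K⁻¹.
ΔS = 6.25 × 20.79 × ln(145.15/272.247) = -81.7 J/K.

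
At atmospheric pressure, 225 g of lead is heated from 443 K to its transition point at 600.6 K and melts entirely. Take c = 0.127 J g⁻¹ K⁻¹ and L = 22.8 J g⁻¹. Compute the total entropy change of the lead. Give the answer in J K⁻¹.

Warming step: ΔS₁ = m c ln(T_tr/T_i) = 225 × 0.127 × ln(600.6/443) = 8.697 J/K.
Phase change: ΔS₂ = +mL/T_tr = 225 × 22.8 / 600.6 = 8.541 J/K.
ΔS_total = (8.697) + (8.541) = 17.2 J/K.

ΔS = 17.2 J/K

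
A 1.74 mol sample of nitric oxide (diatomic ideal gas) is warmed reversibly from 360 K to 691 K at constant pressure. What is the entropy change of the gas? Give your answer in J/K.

At constant pressure, ΔS = nC_p ln(T₂/T₁) with C_p = 7R/2 = 29.1 J mol⁻¹ K⁻¹.
ΔS = 1.74 × 29.1 × ln(691/360) = 33 J/K.

ΔS = 33 J/K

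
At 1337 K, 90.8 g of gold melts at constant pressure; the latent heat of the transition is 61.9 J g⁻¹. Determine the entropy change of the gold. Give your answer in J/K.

Heat absorbed by the substance: Q = mL = 90.8 × 61.9 = 5620.52 J.
At constant T, ΔS = Q_rev/T = 5620.52 / 1337 = 4.2 J/K.

ΔS = 4.2 J/K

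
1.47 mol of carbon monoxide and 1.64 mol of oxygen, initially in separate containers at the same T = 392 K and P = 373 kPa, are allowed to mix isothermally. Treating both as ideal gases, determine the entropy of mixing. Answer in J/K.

Mole fractions: x_A = 1.47/3.11 = 0.473, x_B = 0.527.
ΔS_mix = −R(n_A ln x_A + n_B ln x_B) = −8.314 × (1.47 ln 0.473 + 1.64 ln 0.527) = 17.9 J/K.

ΔS_mix = 17.9 J/K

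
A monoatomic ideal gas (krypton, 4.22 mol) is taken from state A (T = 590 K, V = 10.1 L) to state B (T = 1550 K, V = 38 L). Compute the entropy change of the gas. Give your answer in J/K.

ΔS = 97.3 J/K

Entropy is a state function: ΔS = nC_V ln(T₂/T₁) + nR ln(V₂/V₁), with C_V = 3R/2 = 12.47 J mol⁻¹ K⁻¹ for a monoatomic ideal gas.
ΔS = 4.22 × [12.47 × ln(1550/590) + 8.314 × ln(38/10.1)] = 97.3 J/K.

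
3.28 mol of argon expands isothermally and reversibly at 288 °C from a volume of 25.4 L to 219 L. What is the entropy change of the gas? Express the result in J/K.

ΔS_gas = 58.7 J/K

For an isothermal ideal gas ΔS_gas = nR ln(V₂/V₁) = 3.28 × 8.314 × ln(219/25.4) = 58.7 J/K.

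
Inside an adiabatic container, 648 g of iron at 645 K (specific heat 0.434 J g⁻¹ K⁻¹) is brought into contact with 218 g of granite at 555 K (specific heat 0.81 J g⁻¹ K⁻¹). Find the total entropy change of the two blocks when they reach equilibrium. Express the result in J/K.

Energy balance: T_f = (m₁c₁T₁ + m₂c₂T₂)/(m₁c₁ + m₂c₂) = 610.29 K.
ΔS₁ = m₁c₁ ln(T_f/T₁) = 281.232 × ln(610.29/645) = -15.56 J/K.
ΔS₂ = m₂c₂ ln(T_f/T₂) = 176.58 × ln(610.29/555) = 16.77 J/K.
ΔS_total = -15.56 + 16.77 = 1.21 J/K.

ΔS_total = 1.21 J/K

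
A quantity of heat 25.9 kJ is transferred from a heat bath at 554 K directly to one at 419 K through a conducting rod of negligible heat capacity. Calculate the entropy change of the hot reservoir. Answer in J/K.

ΔS_hot = -46.8 J/K

The hot reservoir loses heat Q, so ΔS_hot = −Q/T_H = −25900/554 = -46.8 J/K.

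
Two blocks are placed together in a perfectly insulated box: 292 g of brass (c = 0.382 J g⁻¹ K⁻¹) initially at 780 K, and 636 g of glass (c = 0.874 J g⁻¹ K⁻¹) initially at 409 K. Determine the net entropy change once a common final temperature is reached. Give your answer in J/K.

Energy balance: T_f = (m₁c₁T₁ + m₂c₂T₂)/(m₁c₁ + m₂c₂) = 471.01 K.
ΔS₁ = m₁c₁ ln(T_f/T₁) = 111.544 × ln(471.01/780) = -56.27 J/K.
ΔS₂ = m₂c₂ ln(T_f/T₂) = 555.864 × ln(471.01/409) = 78.46 J/K.
ΔS_total = -56.27 + 78.46 = 22.2 J/K.

ΔS_total = 22.2 J/K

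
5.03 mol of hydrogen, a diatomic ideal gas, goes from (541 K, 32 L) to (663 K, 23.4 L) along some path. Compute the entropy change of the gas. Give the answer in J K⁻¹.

ΔS = 8.17 J/K

Entropy is a state function: ΔS = nC_V ln(T₂/T₁) + nR ln(V₂/V₁), with C_V = 5R/2 = 20.79 J mol⁻¹ K⁻¹ for a diatomic ideal gas.
ΔS = 5.03 × [20.79 × ln(663/541) + 8.314 × ln(23.4/32)] = 8.17 J/K.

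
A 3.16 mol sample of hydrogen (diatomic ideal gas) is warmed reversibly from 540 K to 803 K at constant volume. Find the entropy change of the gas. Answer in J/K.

At constant volume, ΔS = nC_V ln(T₂/T₁) with C_V = 5R/2 = 20.79 J mol⁻¹ K⁻¹.
ΔS = 3.16 × 20.79 × ln(803/540) = 26.1 J/K.

ΔS = 26.1 J/K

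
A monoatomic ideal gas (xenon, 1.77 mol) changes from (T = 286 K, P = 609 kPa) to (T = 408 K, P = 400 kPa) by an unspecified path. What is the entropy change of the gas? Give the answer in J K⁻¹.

ΔS = 19.3 J/K

ΔS = nC_p ln(T₂/T₁) − nR ln(P₂/P₁), with C_p = 5R/2 = 20.79 J mol⁻¹ K⁻¹ for a monoatomic ideal gas.
ΔS = 1.77 × [20.79 × ln(408/286) − 8.314 × ln(400/609)] = 19.3 J/K.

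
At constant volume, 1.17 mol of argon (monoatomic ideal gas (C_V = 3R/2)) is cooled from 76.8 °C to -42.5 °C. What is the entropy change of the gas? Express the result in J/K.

ΔS = -6.08 J/K

In kelvin: T₁ = 349.95 K, T₂ = 230.65 K. At constant volume, ΔS = nC_V ln(T₂/T₁) with C_V = 3R/2 = 12.47 J mol⁻¹ K⁻¹.
ΔS = 1.17 × 12.47 × ln(230.65/349.95) = -6.08 J/K.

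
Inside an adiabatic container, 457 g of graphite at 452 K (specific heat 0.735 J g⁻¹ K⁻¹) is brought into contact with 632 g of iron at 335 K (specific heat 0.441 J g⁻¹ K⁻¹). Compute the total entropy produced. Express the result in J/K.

ΔS_total = 6.75 J/K

Energy balance: T_f = (m₁c₁T₁ + m₂c₂T₂)/(m₁c₁ + m₂c₂) = 398.94 K.
ΔS₁ = m₁c₁ ln(T_f/T₁) = 335.895 × ln(398.94/452) = -41.94 J/K.
ΔS₂ = m₂c₂ ln(T_f/T₂) = 278.712 × ln(398.94/335) = 48.69 J/K.
ΔS_total = -41.94 + 48.69 = 6.75 J/K.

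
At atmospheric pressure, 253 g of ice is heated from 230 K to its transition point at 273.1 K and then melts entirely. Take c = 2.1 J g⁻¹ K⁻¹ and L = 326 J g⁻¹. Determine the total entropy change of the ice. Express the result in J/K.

ΔS = 393 J/K

Warming step: ΔS₁ = m c ln(T_tr/T_i) = 253 × 2.1 × ln(273.1/230) = 91.26 J/K.
Phase change: ΔS₂ = +mL/T_tr = 253 × 326 / 273.1 = 302 J/K.
ΔS_total = (91.26) + (302) = 393 J/K.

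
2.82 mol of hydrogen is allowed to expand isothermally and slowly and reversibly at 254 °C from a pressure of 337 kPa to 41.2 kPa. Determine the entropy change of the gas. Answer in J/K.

ΔS_gas = 49.3 J/K

For an isothermal ideal gas ΔS_gas = nR ln(P₁/P₂) = 2.82 × 8.314 × ln(337/41.2) = 49.3 J/K.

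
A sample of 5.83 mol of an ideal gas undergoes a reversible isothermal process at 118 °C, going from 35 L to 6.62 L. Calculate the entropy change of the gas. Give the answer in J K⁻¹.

ΔS_gas = -80.7 J/K

For an isothermal ideal gas ΔS_gas = nR ln(V₂/V₁) = 5.83 × 8.314 × ln(6.62/35) = -80.7 J/K.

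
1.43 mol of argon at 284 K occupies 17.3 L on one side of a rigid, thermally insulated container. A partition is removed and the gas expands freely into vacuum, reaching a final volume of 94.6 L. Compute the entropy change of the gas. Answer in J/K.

ΔS_gas = 20.2 J/K

No heat is exchanged and no work is done, so the ideal-gas temperature stays constant.
Entropy is a state function; using a reversible isothermal path, ΔS_gas = nR ln(V₂/V₁) = 1.43 × 8.314 × ln(94.6/17.3) = 20.2 J/K.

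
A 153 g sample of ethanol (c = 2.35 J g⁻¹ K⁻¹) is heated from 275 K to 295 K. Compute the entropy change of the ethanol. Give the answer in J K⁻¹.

ΔS = 25.2 J/K

ΔS = ∫dQ_rev/T = m c ln(T₂/T₁) = 153 × 2.35 × ln(295/275) = 25.2 J/K.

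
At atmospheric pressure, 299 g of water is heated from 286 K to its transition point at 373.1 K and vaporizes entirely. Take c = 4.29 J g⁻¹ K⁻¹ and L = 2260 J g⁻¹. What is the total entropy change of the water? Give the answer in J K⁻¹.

Warming step: ΔS₁ = m c ln(T_tr/T_i) = 299 × 4.29 × ln(373.1/286) = 341 J/K.
Phase change: ΔS₂ = +mL/T_tr = 299 × 2260 / 373.1 = 1811 J/K.
ΔS_total = (341) + (1811) = 2150 J/K.

ΔS = 2150 J/K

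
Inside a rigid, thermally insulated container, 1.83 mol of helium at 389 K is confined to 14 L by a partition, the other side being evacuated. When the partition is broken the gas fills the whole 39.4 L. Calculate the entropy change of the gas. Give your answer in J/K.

ΔS_gas = 15.7 J/K

No heat is exchanged and no work is done, so the ideal-gas temperature stays constant.
Entropy is a state function; using a reversible isothermal path, ΔS_gas = nR ln(V₂/V₁) = 1.83 × 8.314 × ln(39.4/14) = 15.7 J/K.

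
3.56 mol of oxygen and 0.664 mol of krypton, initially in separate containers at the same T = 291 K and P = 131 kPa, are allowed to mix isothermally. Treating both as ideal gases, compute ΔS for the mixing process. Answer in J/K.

ΔS_mix = 15.3 J/K

Mole fractions: x_A = 3.56/4.22 = 0.843, x_B = 0.157.
ΔS_mix = −R(n_A ln x_A + n_B ln x_B) = −8.314 × (3.56 ln 0.843 + 0.664 ln 0.157) = 15.3 J/K.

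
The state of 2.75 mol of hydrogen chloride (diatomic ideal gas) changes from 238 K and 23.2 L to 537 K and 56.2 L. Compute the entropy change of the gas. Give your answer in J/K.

Entropy is a state function: ΔS = nC_V ln(T₂/T₁) + nR ln(V₂/V₁), with C_V = 5R/2 = 20.79 J mol⁻¹ K⁻¹ for a diatomic ideal gas.
ΔS = 2.75 × [20.79 × ln(537/238) + 8.314 × ln(56.2/23.2)] = 66.7 J/K.

ΔS = 66.7 J/K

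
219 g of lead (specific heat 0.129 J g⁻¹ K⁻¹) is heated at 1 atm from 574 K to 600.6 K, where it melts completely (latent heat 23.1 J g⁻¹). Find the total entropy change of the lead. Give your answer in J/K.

Warming step: ΔS₁ = m c ln(T_tr/T_i) = 219 × 0.129 × ln(600.6/574) = 1.28 J/K.
Phase change: ΔS₂ = +mL/T_tr = 219 × 23.1 / 600.6 = 8.423 J/K.
ΔS_total = (1.28) + (8.423) = 9.7 J/K.

ΔS = 9.7 J/K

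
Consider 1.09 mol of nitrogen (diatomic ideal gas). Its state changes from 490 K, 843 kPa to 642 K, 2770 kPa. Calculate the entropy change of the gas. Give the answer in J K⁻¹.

ΔS = nC_p ln(T₂/T₁) − nR ln(P₂/P₁), with C_p = 7R/2 = 29.1 J mol⁻¹ K⁻¹ for a diatomic ideal gas.
ΔS = 1.09 × [29.1 × ln(642/490) − 8.314 × ln(2770/843)] = -2.21 J/K.

ΔS = -2.21 J/K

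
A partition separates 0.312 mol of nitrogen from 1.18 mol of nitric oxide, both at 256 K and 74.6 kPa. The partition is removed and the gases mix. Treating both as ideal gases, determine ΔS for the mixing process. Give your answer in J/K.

ΔS_mix = 6.36 J/K

Mole fractions: x_A = 0.312/1.49 = 0.209, x_B = 0.791.
ΔS_mix = −R(n_A ln x_A + n_B ln x_B) = −8.314 × (0.312 ln 0.209 + 1.18 ln 0.791) = 6.36 J/K.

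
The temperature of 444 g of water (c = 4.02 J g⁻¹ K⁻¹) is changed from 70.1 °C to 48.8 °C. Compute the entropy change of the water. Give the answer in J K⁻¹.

In kelvin: T₁ = 343.25 K, T₂ = 321.95 K. ΔS = ∫dQ_rev/T = m c ln(T₂/T₁) = 444 × 4.02 × ln(321.95/343.25) = -114 J/K.

ΔS = -114 J/K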